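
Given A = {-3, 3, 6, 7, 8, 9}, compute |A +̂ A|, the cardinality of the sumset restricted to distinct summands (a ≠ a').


Restricted sumset: A +̂ A = {a + a' : a ∈ A, a' ∈ A, a ≠ a'}.
Equivalently, take A + A and drop any sum 2a that is achievable ONLY as a + a for a ∈ A (i.e. sums representable only with equal summands).
Enumerate pairs (a, a') with a < a' (symmetric, so each unordered pair gives one sum; this covers all a ≠ a'):
  -3 + 3 = 0
  -3 + 6 = 3
  -3 + 7 = 4
  -3 + 8 = 5
  -3 + 9 = 6
  3 + 6 = 9
  3 + 7 = 10
  3 + 8 = 11
  3 + 9 = 12
  6 + 7 = 13
  6 + 8 = 14
  6 + 9 = 15
  7 + 8 = 15
  7 + 9 = 16
  8 + 9 = 17
Collected distinct sums: {0, 3, 4, 5, 6, 9, 10, 11, 12, 13, 14, 15, 16, 17}
|A +̂ A| = 14
(Reference bound: |A +̂ A| ≥ 2|A| - 3 for |A| ≥ 2, with |A| = 6 giving ≥ 9.)

|A +̂ A| = 14


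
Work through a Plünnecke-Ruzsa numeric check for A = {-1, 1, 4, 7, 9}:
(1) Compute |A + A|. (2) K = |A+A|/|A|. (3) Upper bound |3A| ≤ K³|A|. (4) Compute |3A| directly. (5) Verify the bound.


|A| = 5.
Step 1: Compute A + A by enumerating all 25 pairs.
A + A = {-2, 0, 2, 3, 5, 6, 8, 10, 11, 13, 14, 16, 18}, so |A + A| = 13.
Step 2: Doubling constant K = |A + A|/|A| = 13/5 = 13/5 ≈ 2.6000.
Step 3: Plünnecke-Ruzsa gives |3A| ≤ K³·|A| = (2.6000)³ · 5 ≈ 87.8800.
Step 4: Compute 3A = A + A + A directly by enumerating all triples (a,b,c) ∈ A³; |3A| = 25.
Step 5: Check 25 ≤ 87.8800? Yes ✓.

K = 13/5, Plünnecke-Ruzsa bound K³|A| ≈ 87.8800, |3A| = 25, inequality holds.


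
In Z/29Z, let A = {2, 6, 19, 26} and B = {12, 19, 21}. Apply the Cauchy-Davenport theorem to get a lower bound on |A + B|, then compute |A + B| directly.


Cauchy-Davenport: |A + B| ≥ min(p, |A| + |B| - 1) for A, B nonempty in Z/pZ.
|A| = 4, |B| = 3, p = 29.
CD lower bound = min(29, 4 + 3 - 1) = min(29, 6) = 6.
Compute A + B mod 29 directly:
a = 2: 2+12=14, 2+19=21, 2+21=23
a = 6: 6+12=18, 6+19=25, 6+21=27
a = 19: 19+12=2, 19+19=9, 19+21=11
a = 26: 26+12=9, 26+19=16, 26+21=18
A + B = {2, 9, 11, 14, 16, 18, 21, 23, 25, 27}, so |A + B| = 10.
Verify: 10 ≥ 6? Yes ✓.

CD lower bound = 6, actual |A + B| = 10.


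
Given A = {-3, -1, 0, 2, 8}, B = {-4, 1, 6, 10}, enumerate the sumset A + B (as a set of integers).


A + B = {a + b : a ∈ A, b ∈ B}.
Enumerate all |A|·|B| = 5·4 = 20 pairs (a, b) and collect distinct sums.
a = -3: -3+-4=-7, -3+1=-2, -3+6=3, -3+10=7
a = -1: -1+-4=-5, -1+1=0, -1+6=5, -1+10=9
a = 0: 0+-4=-4, 0+1=1, 0+6=6, 0+10=10
a = 2: 2+-4=-2, 2+1=3, 2+6=8, 2+10=12
a = 8: 8+-4=4, 8+1=9, 8+6=14, 8+10=18
Collecting distinct sums: A + B = {-7, -5, -4, -2, 0, 1, 3, 4, 5, 6, 7, 8, 9, 10, 12, 14, 18}
|A + B| = 17

A + B = {-7, -5, -4, -2, 0, 1, 3, 4, 5, 6, 7, 8, 9, 10, 12, 14, 18}


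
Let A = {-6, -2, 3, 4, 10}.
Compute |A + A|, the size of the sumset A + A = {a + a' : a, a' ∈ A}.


A + A = {a + a' : a, a' ∈ A}; |A| = 5.
General bounds: 2|A| - 1 ≤ |A + A| ≤ |A|(|A|+1)/2, i.e. 9 ≤ |A + A| ≤ 15.
Lower bound 2|A|-1 is attained iff A is an arithmetic progression.
Enumerate sums a + a' for a ≤ a' (symmetric, so this suffices):
a = -6: -6+-6=-12, -6+-2=-8, -6+3=-3, -6+4=-2, -6+10=4
a = -2: -2+-2=-4, -2+3=1, -2+4=2, -2+10=8
a = 3: 3+3=6, 3+4=7, 3+10=13
a = 4: 4+4=8, 4+10=14
a = 10: 10+10=20
Distinct sums: {-12, -8, -4, -3, -2, 1, 2, 4, 6, 7, 8, 13, 14, 20}
|A + A| = 14

|A + A| = 14


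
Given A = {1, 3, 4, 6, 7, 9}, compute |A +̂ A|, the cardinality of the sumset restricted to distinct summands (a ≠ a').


Restricted sumset: A +̂ A = {a + a' : a ∈ A, a' ∈ A, a ≠ a'}.
Equivalently, take A + A and drop any sum 2a that is achievable ONLY as a + a for a ∈ A (i.e. sums representable only with equal summands).
Enumerate pairs (a, a') with a < a' (symmetric, so each unordered pair gives one sum; this covers all a ≠ a'):
  1 + 3 = 4
  1 + 4 = 5
  1 + 6 = 7
  1 + 7 = 8
  1 + 9 = 10
  3 + 4 = 7
  3 + 6 = 9
  3 + 7 = 10
  3 + 9 = 12
  4 + 6 = 10
  4 + 7 = 11
  4 + 9 = 13
  6 + 7 = 13
  6 + 9 = 15
  7 + 9 = 16
Collected distinct sums: {4, 5, 7, 8, 9, 10, 11, 12, 13, 15, 16}
|A +̂ A| = 11
(Reference bound: |A +̂ A| ≥ 2|A| - 3 for |A| ≥ 2, with |A| = 6 giving ≥ 9.)

|A +̂ A| = 11


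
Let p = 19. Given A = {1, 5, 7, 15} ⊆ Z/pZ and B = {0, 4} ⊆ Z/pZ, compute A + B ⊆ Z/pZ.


Work in Z/19Z: reduce every sum a + b modulo 19.
Enumerate all 8 pairs:
a = 1: 1+0=1, 1+4=5
a = 5: 5+0=5, 5+4=9
a = 7: 7+0=7, 7+4=11
a = 15: 15+0=15, 15+4=0
Distinct residues collected: {0, 1, 5, 7, 9, 11, 15}
|A + B| = 7 (out of 19 total residues).

A + B = {0, 1, 5, 7, 9, 11, 15}


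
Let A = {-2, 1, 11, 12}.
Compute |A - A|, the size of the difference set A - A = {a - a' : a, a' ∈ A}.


A - A = {a - a' : a, a' ∈ A}; |A| = 4.
Bounds: 2|A|-1 ≤ |A - A| ≤ |A|² - |A| + 1, i.e. 7 ≤ |A - A| ≤ 13.
Note: 0 ∈ A - A always (from a - a). The set is symmetric: if d ∈ A - A then -d ∈ A - A.
Enumerate nonzero differences d = a - a' with a > a' (then include -d):
Positive differences: {1, 3, 10, 11, 13, 14}
Full difference set: {0} ∪ (positive diffs) ∪ (negative diffs).
|A - A| = 1 + 2·6 = 13 (matches direct enumeration: 13).

|A - A| = 13


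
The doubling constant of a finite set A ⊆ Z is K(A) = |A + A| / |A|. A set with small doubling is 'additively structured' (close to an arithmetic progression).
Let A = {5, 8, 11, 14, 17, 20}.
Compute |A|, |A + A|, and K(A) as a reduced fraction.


|A| = 6.
Compute A + A by enumerating all 36 pairs.
A + A = {10, 13, 16, 19, 22, 25, 28, 31, 34, 37, 40}, so |A + A| = 11.
K = |A + A| / |A| = 11/6 (already in lowest terms) ≈ 1.8333.
Reference: AP of size 6 gives K = 11/6 ≈ 1.8333; a fully generic set of size 6 gives K ≈ 3.5000.

|A| = 6, |A + A| = 11, K = 11/6.


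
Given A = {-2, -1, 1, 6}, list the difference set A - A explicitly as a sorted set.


A - A = {a - a' : a, a' ∈ A}.
Compute a - a' for each ordered pair (a, a'):
a = -2: -2--2=0, -2--1=-1, -2-1=-3, -2-6=-8
a = -1: -1--2=1, -1--1=0, -1-1=-2, -1-6=-7
a = 1: 1--2=3, 1--1=2, 1-1=0, 1-6=-5
a = 6: 6--2=8, 6--1=7, 6-1=5, 6-6=0
Collecting distinct values (and noting 0 appears from a-a):
A - A = {-8, -7, -5, -3, -2, -1, 0, 1, 2, 3, 5, 7, 8}
|A - A| = 13

A - A = {-8, -7, -5, -3, -2, -1, 0, 1, 2, 3, 5, 7, 8}


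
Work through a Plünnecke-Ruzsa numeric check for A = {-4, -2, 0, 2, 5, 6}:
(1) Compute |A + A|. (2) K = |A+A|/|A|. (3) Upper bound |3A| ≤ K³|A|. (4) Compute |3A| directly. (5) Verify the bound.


|A| = 6.
Step 1: Compute A + A by enumerating all 36 pairs.
A + A = {-8, -6, -4, -2, 0, 1, 2, 3, 4, 5, 6, 7, 8, 10, 11, 12}, so |A + A| = 16.
Step 2: Doubling constant K = |A + A|/|A| = 16/6 = 16/6 ≈ 2.6667.
Step 3: Plünnecke-Ruzsa gives |3A| ≤ K³·|A| = (2.6667)³ · 6 ≈ 113.7778.
Step 4: Compute 3A = A + A + A directly by enumerating all triples (a,b,c) ∈ A³; |3A| = 27.
Step 5: Check 27 ≤ 113.7778? Yes ✓.

K = 16/6, Plünnecke-Ruzsa bound K³|A| ≈ 113.7778, |3A| = 27, inequality holds.


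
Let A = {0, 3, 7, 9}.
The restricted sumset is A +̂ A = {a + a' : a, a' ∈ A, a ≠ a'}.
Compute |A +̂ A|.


Restricted sumset: A +̂ A = {a + a' : a ∈ A, a' ∈ A, a ≠ a'}.
Equivalently, take A + A and drop any sum 2a that is achievable ONLY as a + a for a ∈ A (i.e. sums representable only with equal summands).
Enumerate pairs (a, a') with a < a' (symmetric, so each unordered pair gives one sum; this covers all a ≠ a'):
  0 + 3 = 3
  0 + 7 = 7
  0 + 9 = 9
  3 + 7 = 10
  3 + 9 = 12
  7 + 9 = 16
Collected distinct sums: {3, 7, 9, 10, 12, 16}
|A +̂ A| = 6
(Reference bound: |A +̂ A| ≥ 2|A| - 3 for |A| ≥ 2, with |A| = 4 giving ≥ 5.)

|A +̂ A| = 6


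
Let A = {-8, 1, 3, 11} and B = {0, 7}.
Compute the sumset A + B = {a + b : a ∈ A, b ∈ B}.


A + B = {a + b : a ∈ A, b ∈ B}.
Enumerate all |A|·|B| = 4·2 = 8 pairs (a, b) and collect distinct sums.
a = -8: -8+0=-8, -8+7=-1
a = 1: 1+0=1, 1+7=8
a = 3: 3+0=3, 3+7=10
a = 11: 11+0=11, 11+7=18
Collecting distinct sums: A + B = {-8, -1, 1, 3, 8, 10, 11, 18}
|A + B| = 8

A + B = {-8, -1, 1, 3, 8, 10, 11, 18}


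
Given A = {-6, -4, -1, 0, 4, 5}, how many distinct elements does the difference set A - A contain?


A - A = {a - a' : a, a' ∈ A}; |A| = 6.
Bounds: 2|A|-1 ≤ |A - A| ≤ |A|² - |A| + 1, i.e. 11 ≤ |A - A| ≤ 31.
Note: 0 ∈ A - A always (from a - a). The set is symmetric: if d ∈ A - A then -d ∈ A - A.
Enumerate nonzero differences d = a - a' with a > a' (then include -d):
Positive differences: {1, 2, 3, 4, 5, 6, 8, 9, 10, 11}
Full difference set: {0} ∪ (positive diffs) ∪ (negative diffs).
|A - A| = 1 + 2·10 = 21 (matches direct enumeration: 21).

|A - A| = 21


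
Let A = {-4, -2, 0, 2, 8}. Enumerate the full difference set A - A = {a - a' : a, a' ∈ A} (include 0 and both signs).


A - A = {a - a' : a, a' ∈ A}.
Compute a - a' for each ordered pair (a, a'):
a = -4: -4--4=0, -4--2=-2, -4-0=-4, -4-2=-6, -4-8=-12
a = -2: -2--4=2, -2--2=0, -2-0=-2, -2-2=-4, -2-8=-10
a = 0: 0--4=4, 0--2=2, 0-0=0, 0-2=-2, 0-8=-8
a = 2: 2--4=6, 2--2=4, 2-0=2, 2-2=0, 2-8=-6
a = 8: 8--4=12, 8--2=10, 8-0=8, 8-2=6, 8-8=0
Collecting distinct values (and noting 0 appears from a-a):
A - A = {-12, -10, -8, -6, -4, -2, 0, 2, 4, 6, 8, 10, 12}
|A - A| = 13

A - A = {-12, -10, -8, -6, -4, -2, 0, 2, 4, 6, 8, 10, 12}


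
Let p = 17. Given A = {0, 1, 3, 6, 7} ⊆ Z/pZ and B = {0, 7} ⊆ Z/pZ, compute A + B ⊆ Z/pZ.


Work in Z/17Z: reduce every sum a + b modulo 17.
Enumerate all 10 pairs:
a = 0: 0+0=0, 0+7=7
a = 1: 1+0=1, 1+7=8
a = 3: 3+0=3, 3+7=10
a = 6: 6+0=6, 6+7=13
a = 7: 7+0=7, 7+7=14
Distinct residues collected: {0, 1, 3, 6, 7, 8, 10, 13, 14}
|A + B| = 9 (out of 17 total residues).

A + B = {0, 1, 3, 6, 7, 8, 10, 13, 14}


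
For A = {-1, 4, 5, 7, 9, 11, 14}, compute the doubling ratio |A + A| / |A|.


|A| = 7.
Compute A + A by enumerating all 49 pairs.
A + A = {-2, 3, 4, 6, 8, 9, 10, 11, 12, 13, 14, 15, 16, 18, 19, 20, 21, 22, 23, 25, 28}, so |A + A| = 21.
K = |A + A| / |A| = 21/7 = 3/1 ≈ 3.0000.
Reference: AP of size 7 gives K = 13/7 ≈ 1.8571; a fully generic set of size 7 gives K ≈ 4.0000.

|A| = 7, |A + A| = 21, K = 21/7 = 3/1.


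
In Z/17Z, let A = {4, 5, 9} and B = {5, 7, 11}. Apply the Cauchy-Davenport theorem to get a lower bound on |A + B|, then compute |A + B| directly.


Cauchy-Davenport: |A + B| ≥ min(p, |A| + |B| - 1) for A, B nonempty in Z/pZ.
|A| = 3, |B| = 3, p = 17.
CD lower bound = min(17, 3 + 3 - 1) = min(17, 5) = 5.
Compute A + B mod 17 directly:
a = 4: 4+5=9, 4+7=11, 4+11=15
a = 5: 5+5=10, 5+7=12, 5+11=16
a = 9: 9+5=14, 9+7=16, 9+11=3
A + B = {3, 9, 10, 11, 12, 14, 15, 16}, so |A + B| = 8.
Verify: 8 ≥ 5? Yes ✓.

CD lower bound = 5, actual |A + B| = 8.


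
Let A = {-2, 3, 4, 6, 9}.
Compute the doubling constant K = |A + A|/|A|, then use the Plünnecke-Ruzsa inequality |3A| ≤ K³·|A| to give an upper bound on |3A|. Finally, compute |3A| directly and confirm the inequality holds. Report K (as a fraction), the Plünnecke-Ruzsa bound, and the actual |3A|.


|A| = 5.
Step 1: Compute A + A by enumerating all 25 pairs.
A + A = {-4, 1, 2, 4, 6, 7, 8, 9, 10, 12, 13, 15, 18}, so |A + A| = 13.
Step 2: Doubling constant K = |A + A|/|A| = 13/5 = 13/5 ≈ 2.6000.
Step 3: Plünnecke-Ruzsa gives |3A| ≤ K³·|A| = (2.6000)³ · 5 ≈ 87.8800.
Step 4: Compute 3A = A + A + A directly by enumerating all triples (a,b,c) ∈ A³; |3A| = 24.
Step 5: Check 24 ≤ 87.8800? Yes ✓.

K = 13/5, Plünnecke-Ruzsa bound K³|A| ≈ 87.8800, |3A| = 24, inequality holds.


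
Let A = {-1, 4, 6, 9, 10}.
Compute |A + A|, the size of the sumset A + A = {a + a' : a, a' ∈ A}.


A + A = {a + a' : a, a' ∈ A}; |A| = 5.
General bounds: 2|A| - 1 ≤ |A + A| ≤ |A|(|A|+1)/2, i.e. 9 ≤ |A + A| ≤ 15.
Lower bound 2|A|-1 is attained iff A is an arithmetic progression.
Enumerate sums a + a' for a ≤ a' (symmetric, so this suffices):
a = -1: -1+-1=-2, -1+4=3, -1+6=5, -1+9=8, -1+10=9
a = 4: 4+4=8, 4+6=10, 4+9=13, 4+10=14
a = 6: 6+6=12, 6+9=15, 6+10=16
a = 9: 9+9=18, 9+10=19
a = 10: 10+10=20
Distinct sums: {-2, 3, 5, 8, 9, 10, 12, 13, 14, 15, 16, 18, 19, 20}
|A + A| = 14

|A + A| = 14


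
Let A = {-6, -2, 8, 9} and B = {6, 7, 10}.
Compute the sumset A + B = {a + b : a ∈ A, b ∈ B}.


A + B = {a + b : a ∈ A, b ∈ B}.
Enumerate all |A|·|B| = 4·3 = 12 pairs (a, b) and collect distinct sums.
a = -6: -6+6=0, -6+7=1, -6+10=4
a = -2: -2+6=4, -2+7=5, -2+10=8
a = 8: 8+6=14, 8+7=15, 8+10=18
a = 9: 9+6=15, 9+7=16, 9+10=19
Collecting distinct sums: A + B = {0, 1, 4, 5, 8, 14, 15, 16, 18, 19}
|A + B| = 10

A + B = {0, 1, 4, 5, 8, 14, 15, 16, 18, 19}


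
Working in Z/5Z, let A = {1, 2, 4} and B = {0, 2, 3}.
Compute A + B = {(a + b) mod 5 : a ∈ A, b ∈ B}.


Work in Z/5Z: reduce every sum a + b modulo 5.
Enumerate all 9 pairs:
a = 1: 1+0=1, 1+2=3, 1+3=4
a = 2: 2+0=2, 2+2=4, 2+3=0
a = 4: 4+0=4, 4+2=1, 4+3=2
Distinct residues collected: {0, 1, 2, 3, 4}
|A + B| = 5 (out of 5 total residues).

A + B = {0, 1, 2, 3, 4}


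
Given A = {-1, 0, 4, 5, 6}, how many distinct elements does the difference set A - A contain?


A - A = {a - a' : a, a' ∈ A}; |A| = 5.
Bounds: 2|A|-1 ≤ |A - A| ≤ |A|² - |A| + 1, i.e. 9 ≤ |A - A| ≤ 21.
Note: 0 ∈ A - A always (from a - a). The set is symmetric: if d ∈ A - A then -d ∈ A - A.
Enumerate nonzero differences d = a - a' with a > a' (then include -d):
Positive differences: {1, 2, 4, 5, 6, 7}
Full difference set: {0} ∪ (positive diffs) ∪ (negative diffs).
|A - A| = 1 + 2·6 = 13 (matches direct enumeration: 13).

|A - A| = 13


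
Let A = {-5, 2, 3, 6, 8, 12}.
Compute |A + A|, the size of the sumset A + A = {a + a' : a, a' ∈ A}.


A + A = {a + a' : a, a' ∈ A}; |A| = 6.
General bounds: 2|A| - 1 ≤ |A + A| ≤ |A|(|A|+1)/2, i.e. 11 ≤ |A + A| ≤ 21.
Lower bound 2|A|-1 is attained iff A is an arithmetic progression.
Enumerate sums a + a' for a ≤ a' (symmetric, so this suffices):
a = -5: -5+-5=-10, -5+2=-3, -5+3=-2, -5+6=1, -5+8=3, -5+12=7
a = 2: 2+2=4, 2+3=5, 2+6=8, 2+8=10, 2+12=14
a = 3: 3+3=6, 3+6=9, 3+8=11, 3+12=15
a = 6: 6+6=12, 6+8=14, 6+12=18
a = 8: 8+8=16, 8+12=20
a = 12: 12+12=24
Distinct sums: {-10, -3, -2, 1, 3, 4, 5, 6, 7, 8, 9, 10, 11, 12, 14, 15, 16, 18, 20, 24}
|A + A| = 20

|A + A| = 20


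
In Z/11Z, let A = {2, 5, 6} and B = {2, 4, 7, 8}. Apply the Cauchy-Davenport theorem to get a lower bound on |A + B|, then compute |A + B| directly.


Cauchy-Davenport: |A + B| ≥ min(p, |A| + |B| - 1) for A, B nonempty in Z/pZ.
|A| = 3, |B| = 4, p = 11.
CD lower bound = min(11, 3 + 4 - 1) = min(11, 6) = 6.
Compute A + B mod 11 directly:
a = 2: 2+2=4, 2+4=6, 2+7=9, 2+8=10
a = 5: 5+2=7, 5+4=9, 5+7=1, 5+8=2
a = 6: 6+2=8, 6+4=10, 6+7=2, 6+8=3
A + B = {1, 2, 3, 4, 6, 7, 8, 9, 10}, so |A + B| = 9.
Verify: 9 ≥ 6? Yes ✓.

CD lower bound = 6, actual |A + B| = 9.


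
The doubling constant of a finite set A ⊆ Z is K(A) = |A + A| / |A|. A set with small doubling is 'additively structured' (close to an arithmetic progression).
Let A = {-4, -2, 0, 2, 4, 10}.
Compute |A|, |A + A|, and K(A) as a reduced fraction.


|A| = 6.
Compute A + A by enumerating all 36 pairs.
A + A = {-8, -6, -4, -2, 0, 2, 4, 6, 8, 10, 12, 14, 20}, so |A + A| = 13.
K = |A + A| / |A| = 13/6 (already in lowest terms) ≈ 2.1667.
Reference: AP of size 6 gives K = 11/6 ≈ 1.8333; a fully generic set of size 6 gives K ≈ 3.5000.

|A| = 6, |A + A| = 13, K = 13/6.


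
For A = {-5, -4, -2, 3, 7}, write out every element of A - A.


A - A = {a - a' : a, a' ∈ A}.
Compute a - a' for each ordered pair (a, a'):
a = -5: -5--5=0, -5--4=-1, -5--2=-3, -5-3=-8, -5-7=-12
a = -4: -4--5=1, -4--4=0, -4--2=-2, -4-3=-7, -4-7=-11
a = -2: -2--5=3, -2--4=2, -2--2=0, -2-3=-5, -2-7=-9
a = 3: 3--5=8, 3--4=7, 3--2=5, 3-3=0, 3-7=-4
a = 7: 7--5=12, 7--4=11, 7--2=9, 7-3=4, 7-7=0
Collecting distinct values (and noting 0 appears from a-a):
A - A = {-12, -11, -9, -8, -7, -5, -4, -3, -2, -1, 0, 1, 2, 3, 4, 5, 7, 8, 9, 11, 12}
|A - A| = 21

A - A = {-12, -11, -9, -8, -7, -5, -4, -3, -2, -1, 0, 1, 2, 3, 4, 5, 7, 8, 9, 11, 12}


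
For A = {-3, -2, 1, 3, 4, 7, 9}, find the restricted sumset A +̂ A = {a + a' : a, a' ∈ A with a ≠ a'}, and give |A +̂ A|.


Restricted sumset: A +̂ A = {a + a' : a ∈ A, a' ∈ A, a ≠ a'}.
Equivalently, take A + A and drop any sum 2a that is achievable ONLY as a + a for a ∈ A (i.e. sums representable only with equal summands).
Enumerate pairs (a, a') with a < a' (symmetric, so each unordered pair gives one sum; this covers all a ≠ a'):
  -3 + -2 = -5
  -3 + 1 = -2
  -3 + 3 = 0
  -3 + 4 = 1
  -3 + 7 = 4
  -3 + 9 = 6
  -2 + 1 = -1
  -2 + 3 = 1
  -2 + 4 = 2
  -2 + 7 = 5
  -2 + 9 = 7
  1 + 3 = 4
  1 + 4 = 5
  1 + 7 = 8
  1 + 9 = 10
  3 + 4 = 7
  3 + 7 = 10
  3 + 9 = 12
  4 + 7 = 11
  4 + 9 = 13
  7 + 9 = 16
Collected distinct sums: {-5, -2, -1, 0, 1, 2, 4, 5, 6, 7, 8, 10, 11, 12, 13, 16}
|A +̂ A| = 16
(Reference bound: |A +̂ A| ≥ 2|A| - 3 for |A| ≥ 2, with |A| = 7 giving ≥ 11.)

|A +̂ A| = 16


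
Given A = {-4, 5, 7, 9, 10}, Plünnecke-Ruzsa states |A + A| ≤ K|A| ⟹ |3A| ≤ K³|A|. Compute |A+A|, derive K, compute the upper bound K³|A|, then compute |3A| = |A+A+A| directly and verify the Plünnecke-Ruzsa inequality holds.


|A| = 5.
Step 1: Compute A + A by enumerating all 25 pairs.
A + A = {-8, 1, 3, 5, 6, 10, 12, 14, 15, 16, 17, 18, 19, 20}, so |A + A| = 14.
Step 2: Doubling constant K = |A + A|/|A| = 14/5 = 14/5 ≈ 2.8000.
Step 3: Plünnecke-Ruzsa gives |3A| ≤ K³·|A| = (2.8000)³ · 5 ≈ 109.7600.
Step 4: Compute 3A = A + A + A directly by enumerating all triples (a,b,c) ∈ A³; |3A| = 27.
Step 5: Check 27 ≤ 109.7600? Yes ✓.

K = 14/5, Plünnecke-Ruzsa bound K³|A| ≈ 109.7600, |3A| = 27, inequality holds.


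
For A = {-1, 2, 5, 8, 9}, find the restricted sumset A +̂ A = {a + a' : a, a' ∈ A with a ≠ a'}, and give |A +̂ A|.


Restricted sumset: A +̂ A = {a + a' : a ∈ A, a' ∈ A, a ≠ a'}.
Equivalently, take A + A and drop any sum 2a that is achievable ONLY as a + a for a ∈ A (i.e. sums representable only with equal summands).
Enumerate pairs (a, a') with a < a' (symmetric, so each unordered pair gives one sum; this covers all a ≠ a'):
  -1 + 2 = 1
  -1 + 5 = 4
  -1 + 8 = 7
  -1 + 9 = 8
  2 + 5 = 7
  2 + 8 = 10
  2 + 9 = 11
  5 + 8 = 13
  5 + 9 = 14
  8 + 9 = 17
Collected distinct sums: {1, 4, 7, 8, 10, 11, 13, 14, 17}
|A +̂ A| = 9
(Reference bound: |A +̂ A| ≥ 2|A| - 3 for |A| ≥ 2, with |A| = 5 giving ≥ 7.)

|A +̂ A| = 9


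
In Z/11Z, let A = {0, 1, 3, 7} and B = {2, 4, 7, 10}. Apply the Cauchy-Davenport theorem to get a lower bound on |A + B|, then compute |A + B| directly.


Cauchy-Davenport: |A + B| ≥ min(p, |A| + |B| - 1) for A, B nonempty in Z/pZ.
|A| = 4, |B| = 4, p = 11.
CD lower bound = min(11, 4 + 4 - 1) = min(11, 7) = 7.
Compute A + B mod 11 directly:
a = 0: 0+2=2, 0+4=4, 0+7=7, 0+10=10
a = 1: 1+2=3, 1+4=5, 1+7=8, 1+10=0
a = 3: 3+2=5, 3+4=7, 3+7=10, 3+10=2
a = 7: 7+2=9, 7+4=0, 7+7=3, 7+10=6
A + B = {0, 2, 3, 4, 5, 6, 7, 8, 9, 10}, so |A + B| = 10.
Verify: 10 ≥ 7? Yes ✓.

CD lower bound = 7, actual |A + B| = 10.


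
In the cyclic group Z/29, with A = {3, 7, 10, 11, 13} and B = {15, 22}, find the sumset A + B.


Work in Z/29Z: reduce every sum a + b modulo 29.
Enumerate all 10 pairs:
a = 3: 3+15=18, 3+22=25
a = 7: 7+15=22, 7+22=0
a = 10: 10+15=25, 10+22=3
a = 11: 11+15=26, 11+22=4
a = 13: 13+15=28, 13+22=6
Distinct residues collected: {0, 3, 4, 6, 18, 22, 25, 26, 28}
|A + B| = 9 (out of 29 total residues).

A + B = {0, 3, 4, 6, 18, 22, 25, 26, 28}


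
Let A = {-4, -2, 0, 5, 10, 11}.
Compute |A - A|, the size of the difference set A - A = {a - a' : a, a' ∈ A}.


A - A = {a - a' : a, a' ∈ A}; |A| = 6.
Bounds: 2|A|-1 ≤ |A - A| ≤ |A|² - |A| + 1, i.e. 11 ≤ |A - A| ≤ 31.
Note: 0 ∈ A - A always (from a - a). The set is symmetric: if d ∈ A - A then -d ∈ A - A.
Enumerate nonzero differences d = a - a' with a > a' (then include -d):
Positive differences: {1, 2, 4, 5, 6, 7, 9, 10, 11, 12, 13, 14, 15}
Full difference set: {0} ∪ (positive diffs) ∪ (negative diffs).
|A - A| = 1 + 2·13 = 27 (matches direct enumeration: 27).

|A - A| = 27


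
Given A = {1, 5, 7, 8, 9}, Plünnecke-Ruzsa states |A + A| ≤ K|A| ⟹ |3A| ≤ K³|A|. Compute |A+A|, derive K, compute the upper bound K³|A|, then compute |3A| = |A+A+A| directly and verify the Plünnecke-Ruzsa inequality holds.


|A| = 5.
Step 1: Compute A + A by enumerating all 25 pairs.
A + A = {2, 6, 8, 9, 10, 12, 13, 14, 15, 16, 17, 18}, so |A + A| = 12.
Step 2: Doubling constant K = |A + A|/|A| = 12/5 = 12/5 ≈ 2.4000.
Step 3: Plünnecke-Ruzsa gives |3A| ≤ K³·|A| = (2.4000)³ · 5 ≈ 69.1200.
Step 4: Compute 3A = A + A + A directly by enumerating all triples (a,b,c) ∈ A³; |3A| = 20.
Step 5: Check 20 ≤ 69.1200? Yes ✓.

K = 12/5, Plünnecke-Ruzsa bound K³|A| ≈ 69.1200, |3A| = 20, inequality holds.


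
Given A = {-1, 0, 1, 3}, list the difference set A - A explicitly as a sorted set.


A - A = {a - a' : a, a' ∈ A}.
Compute a - a' for each ordered pair (a, a'):
a = -1: -1--1=0, -1-0=-1, -1-1=-2, -1-3=-4
a = 0: 0--1=1, 0-0=0, 0-1=-1, 0-3=-3
a = 1: 1--1=2, 1-0=1, 1-1=0, 1-3=-2
a = 3: 3--1=4, 3-0=3, 3-1=2, 3-3=0
Collecting distinct values (and noting 0 appears from a-a):
A - A = {-4, -3, -2, -1, 0, 1, 2, 3, 4}
|A - A| = 9

A - A = {-4, -3, -2, -1, 0, 1, 2, 3, 4}


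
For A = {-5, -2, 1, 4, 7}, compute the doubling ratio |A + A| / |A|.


|A| = 5.
Compute A + A by enumerating all 25 pairs.
A + A = {-10, -7, -4, -1, 2, 5, 8, 11, 14}, so |A + A| = 9.
K = |A + A| / |A| = 9/5 (already in lowest terms) ≈ 1.8000.
Reference: AP of size 5 gives K = 9/5 ≈ 1.8000; a fully generic set of size 5 gives K ≈ 3.0000.

|A| = 5, |A + A| = 9, K = 9/5.


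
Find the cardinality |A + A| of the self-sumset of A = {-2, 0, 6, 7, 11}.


A + A = {a + a' : a, a' ∈ A}; |A| = 5.
General bounds: 2|A| - 1 ≤ |A + A| ≤ |A|(|A|+1)/2, i.e. 9 ≤ |A + A| ≤ 15.
Lower bound 2|A|-1 is attained iff A is an arithmetic progression.
Enumerate sums a + a' for a ≤ a' (symmetric, so this suffices):
a = -2: -2+-2=-4, -2+0=-2, -2+6=4, -2+7=5, -2+11=9
a = 0: 0+0=0, 0+6=6, 0+7=7, 0+11=11
a = 6: 6+6=12, 6+7=13, 6+11=17
a = 7: 7+7=14, 7+11=18
a = 11: 11+11=22
Distinct sums: {-4, -2, 0, 4, 5, 6, 7, 9, 11, 12, 13, 14, 17, 18, 22}
|A + A| = 15

|A + A| = 15


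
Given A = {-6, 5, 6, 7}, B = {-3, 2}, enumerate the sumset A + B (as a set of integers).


A + B = {a + b : a ∈ A, b ∈ B}.
Enumerate all |A|·|B| = 4·2 = 8 pairs (a, b) and collect distinct sums.
a = -6: -6+-3=-9, -6+2=-4
a = 5: 5+-3=2, 5+2=7
a = 6: 6+-3=3, 6+2=8
a = 7: 7+-3=4, 7+2=9
Collecting distinct sums: A + B = {-9, -4, 2, 3, 4, 7, 8, 9}
|A + B| = 8

A + B = {-9, -4, 2, 3, 4, 7, 8, 9}


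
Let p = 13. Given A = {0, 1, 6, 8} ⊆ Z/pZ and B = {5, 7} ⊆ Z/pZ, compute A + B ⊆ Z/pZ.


Work in Z/13Z: reduce every sum a + b modulo 13.
Enumerate all 8 pairs:
a = 0: 0+5=5, 0+7=7
a = 1: 1+5=6, 1+7=8
a = 6: 6+5=11, 6+7=0
a = 8: 8+5=0, 8+7=2
Distinct residues collected: {0, 2, 5, 6, 7, 8, 11}
|A + B| = 7 (out of 13 total residues).

A + B = {0, 2, 5, 6, 7, 8, 11}


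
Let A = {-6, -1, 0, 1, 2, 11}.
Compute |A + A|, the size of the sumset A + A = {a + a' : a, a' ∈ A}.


A + A = {a + a' : a, a' ∈ A}; |A| = 6.
General bounds: 2|A| - 1 ≤ |A + A| ≤ |A|(|A|+1)/2, i.e. 11 ≤ |A + A| ≤ 21.
Lower bound 2|A|-1 is attained iff A is an arithmetic progression.
Enumerate sums a + a' for a ≤ a' (symmetric, so this suffices):
a = -6: -6+-6=-12, -6+-1=-7, -6+0=-6, -6+1=-5, -6+2=-4, -6+11=5
a = -1: -1+-1=-2, -1+0=-1, -1+1=0, -1+2=1, -1+11=10
a = 0: 0+0=0, 0+1=1, 0+2=2, 0+11=11
a = 1: 1+1=2, 1+2=3, 1+11=12
a = 2: 2+2=4, 2+11=13
a = 11: 11+11=22
Distinct sums: {-12, -7, -6, -5, -4, -2, -1, 0, 1, 2, 3, 4, 5, 10, 11, 12, 13, 22}
|A + A| = 18

|A + A| = 18


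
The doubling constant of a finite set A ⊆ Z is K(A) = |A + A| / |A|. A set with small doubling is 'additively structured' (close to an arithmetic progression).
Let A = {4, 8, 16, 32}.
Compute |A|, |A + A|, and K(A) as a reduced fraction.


|A| = 4.
Compute A + A by enumerating all 16 pairs.
A + A = {8, 12, 16, 20, 24, 32, 36, 40, 48, 64}, so |A + A| = 10.
K = |A + A| / |A| = 10/4 = 5/2 ≈ 2.5000.
Reference: AP of size 4 gives K = 7/4 ≈ 1.7500; a fully generic set of size 4 gives K ≈ 2.5000.

|A| = 4, |A + A| = 10, K = 10/4 = 5/2.


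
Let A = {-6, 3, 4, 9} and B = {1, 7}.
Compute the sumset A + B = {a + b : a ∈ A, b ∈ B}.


A + B = {a + b : a ∈ A, b ∈ B}.
Enumerate all |A|·|B| = 4·2 = 8 pairs (a, b) and collect distinct sums.
a = -6: -6+1=-5, -6+7=1
a = 3: 3+1=4, 3+7=10
a = 4: 4+1=5, 4+7=11
a = 9: 9+1=10, 9+7=16
Collecting distinct sums: A + B = {-5, 1, 4, 5, 10, 11, 16}
|A + B| = 7

A + B = {-5, 1, 4, 5, 10, 11, 16}


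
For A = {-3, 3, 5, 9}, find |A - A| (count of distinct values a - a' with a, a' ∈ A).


A - A = {a - a' : a, a' ∈ A}; |A| = 4.
Bounds: 2|A|-1 ≤ |A - A| ≤ |A|² - |A| + 1, i.e. 7 ≤ |A - A| ≤ 13.
Note: 0 ∈ A - A always (from a - a). The set is symmetric: if d ∈ A - A then -d ∈ A - A.
Enumerate nonzero differences d = a - a' with a > a' (then include -d):
Positive differences: {2, 4, 6, 8, 12}
Full difference set: {0} ∪ (positive diffs) ∪ (negative diffs).
|A - A| = 1 + 2·5 = 11 (matches direct enumeration: 11).

|A - A| = 11


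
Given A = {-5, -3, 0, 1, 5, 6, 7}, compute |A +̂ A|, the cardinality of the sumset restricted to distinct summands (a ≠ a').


Restricted sumset: A +̂ A = {a + a' : a ∈ A, a' ∈ A, a ≠ a'}.
Equivalently, take A + A and drop any sum 2a that is achievable ONLY as a + a for a ∈ A (i.e. sums representable only with equal summands).
Enumerate pairs (a, a') with a < a' (symmetric, so each unordered pair gives one sum; this covers all a ≠ a'):
  -5 + -3 = -8
  -5 + 0 = -5
  -5 + 1 = -4
  -5 + 5 = 0
  -5 + 6 = 1
  -5 + 7 = 2
  -3 + 0 = -3
  -3 + 1 = -2
  -3 + 5 = 2
  -3 + 6 = 3
  -3 + 7 = 4
  0 + 1 = 1
  0 + 5 = 5
  0 + 6 = 6
  0 + 7 = 7
  1 + 5 = 6
  1 + 6 = 7
  1 + 7 = 8
  5 + 6 = 11
  5 + 7 = 12
  6 + 7 = 13
Collected distinct sums: {-8, -5, -4, -3, -2, 0, 1, 2, 3, 4, 5, 6, 7, 8, 11, 12, 13}
|A +̂ A| = 17
(Reference bound: |A +̂ A| ≥ 2|A| - 3 for |A| ≥ 2, with |A| = 7 giving ≥ 11.)

|A +̂ A| = 17


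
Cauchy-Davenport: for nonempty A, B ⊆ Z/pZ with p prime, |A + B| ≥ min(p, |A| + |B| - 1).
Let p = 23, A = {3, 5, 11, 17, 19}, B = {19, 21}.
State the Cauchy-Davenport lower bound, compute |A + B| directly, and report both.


Cauchy-Davenport: |A + B| ≥ min(p, |A| + |B| - 1) for A, B nonempty in Z/pZ.
|A| = 5, |B| = 2, p = 23.
CD lower bound = min(23, 5 + 2 - 1) = min(23, 6) = 6.
Compute A + B mod 23 directly:
a = 3: 3+19=22, 3+21=1
a = 5: 5+19=1, 5+21=3
a = 11: 11+19=7, 11+21=9
a = 17: 17+19=13, 17+21=15
a = 19: 19+19=15, 19+21=17
A + B = {1, 3, 7, 9, 13, 15, 17, 22}, so |A + B| = 8.
Verify: 8 ≥ 6? Yes ✓.

CD lower bound = 6, actual |A + B| = 8.


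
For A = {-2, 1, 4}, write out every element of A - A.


A - A = {a - a' : a, a' ∈ A}.
Compute a - a' for each ordered pair (a, a'):
a = -2: -2--2=0, -2-1=-3, -2-4=-6
a = 1: 1--2=3, 1-1=0, 1-4=-3
a = 4: 4--2=6, 4-1=3, 4-4=0
Collecting distinct values (and noting 0 appears from a-a):
A - A = {-6, -3, 0, 3, 6}
|A - A| = 5

A - A = {-6, -3, 0, 3, 6}


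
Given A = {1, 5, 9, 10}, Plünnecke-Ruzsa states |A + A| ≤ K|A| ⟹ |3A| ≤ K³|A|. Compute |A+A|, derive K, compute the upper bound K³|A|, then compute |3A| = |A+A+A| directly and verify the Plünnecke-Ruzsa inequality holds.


|A| = 4.
Step 1: Compute A + A by enumerating all 16 pairs.
A + A = {2, 6, 10, 11, 14, 15, 18, 19, 20}, so |A + A| = 9.
Step 2: Doubling constant K = |A + A|/|A| = 9/4 = 9/4 ≈ 2.2500.
Step 3: Plünnecke-Ruzsa gives |3A| ≤ K³·|A| = (2.2500)³ · 4 ≈ 45.5625.
Step 4: Compute 3A = A + A + A directly by enumerating all triples (a,b,c) ∈ A³; |3A| = 16.
Step 5: Check 16 ≤ 45.5625? Yes ✓.

K = 9/4, Plünnecke-Ruzsa bound K³|A| ≈ 45.5625, |3A| = 16, inequality holds.


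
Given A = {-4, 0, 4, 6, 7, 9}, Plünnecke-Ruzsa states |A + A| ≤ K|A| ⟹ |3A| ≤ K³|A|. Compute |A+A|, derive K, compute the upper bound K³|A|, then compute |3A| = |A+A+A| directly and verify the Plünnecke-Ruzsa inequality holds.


|A| = 6.
Step 1: Compute A + A by enumerating all 36 pairs.
A + A = {-8, -4, 0, 2, 3, 4, 5, 6, 7, 8, 9, 10, 11, 12, 13, 14, 15, 16, 18}, so |A + A| = 19.
Step 2: Doubling constant K = |A + A|/|A| = 19/6 = 19/6 ≈ 3.1667.
Step 3: Plünnecke-Ruzsa gives |3A| ≤ K³·|A| = (3.1667)³ · 6 ≈ 190.5278.
Step 4: Compute 3A = A + A + A directly by enumerating all triples (a,b,c) ∈ A³; |3A| = 32.
Step 5: Check 32 ≤ 190.5278? Yes ✓.

K = 19/6, Plünnecke-Ruzsa bound K³|A| ≈ 190.5278, |3A| = 32, inequality holds.


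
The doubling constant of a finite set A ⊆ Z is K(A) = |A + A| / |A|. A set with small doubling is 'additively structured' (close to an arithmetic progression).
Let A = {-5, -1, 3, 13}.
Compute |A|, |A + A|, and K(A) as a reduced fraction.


|A| = 4.
Compute A + A by enumerating all 16 pairs.
A + A = {-10, -6, -2, 2, 6, 8, 12, 16, 26}, so |A + A| = 9.
K = |A + A| / |A| = 9/4 (already in lowest terms) ≈ 2.2500.
Reference: AP of size 4 gives K = 7/4 ≈ 1.7500; a fully generic set of size 4 gives K ≈ 2.5000.

|A| = 4, |A + A| = 9, K = 9/4.


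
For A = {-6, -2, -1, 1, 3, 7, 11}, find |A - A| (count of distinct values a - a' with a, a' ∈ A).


A - A = {a - a' : a, a' ∈ A}; |A| = 7.
Bounds: 2|A|-1 ≤ |A - A| ≤ |A|² - |A| + 1, i.e. 13 ≤ |A - A| ≤ 43.
Note: 0 ∈ A - A always (from a - a). The set is symmetric: if d ∈ A - A then -d ∈ A - A.
Enumerate nonzero differences d = a - a' with a > a' (then include -d):
Positive differences: {1, 2, 3, 4, 5, 6, 7, 8, 9, 10, 12, 13, 17}
Full difference set: {0} ∪ (positive diffs) ∪ (negative diffs).
|A - A| = 1 + 2·13 = 27 (matches direct enumeration: 27).

|A - A| = 27


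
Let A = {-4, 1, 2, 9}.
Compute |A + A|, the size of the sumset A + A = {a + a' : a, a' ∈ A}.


A + A = {a + a' : a, a' ∈ A}; |A| = 4.
General bounds: 2|A| - 1 ≤ |A + A| ≤ |A|(|A|+1)/2, i.e. 7 ≤ |A + A| ≤ 10.
Lower bound 2|A|-1 is attained iff A is an arithmetic progression.
Enumerate sums a + a' for a ≤ a' (symmetric, so this suffices):
a = -4: -4+-4=-8, -4+1=-3, -4+2=-2, -4+9=5
a = 1: 1+1=2, 1+2=3, 1+9=10
a = 2: 2+2=4, 2+9=11
a = 9: 9+9=18
Distinct sums: {-8, -3, -2, 2, 3, 4, 5, 10, 11, 18}
|A + A| = 10

|A + A| = 10


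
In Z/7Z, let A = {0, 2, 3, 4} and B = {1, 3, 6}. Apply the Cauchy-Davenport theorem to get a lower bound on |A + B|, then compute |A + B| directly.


Cauchy-Davenport: |A + B| ≥ min(p, |A| + |B| - 1) for A, B nonempty in Z/pZ.
|A| = 4, |B| = 3, p = 7.
CD lower bound = min(7, 4 + 3 - 1) = min(7, 6) = 6.
Compute A + B mod 7 directly:
a = 0: 0+1=1, 0+3=3, 0+6=6
a = 2: 2+1=3, 2+3=5, 2+6=1
a = 3: 3+1=4, 3+3=6, 3+6=2
a = 4: 4+1=5, 4+3=0, 4+6=3
A + B = {0, 1, 2, 3, 4, 5, 6}, so |A + B| = 7.
Verify: 7 ≥ 6? Yes ✓.

CD lower bound = 6, actual |A + B| = 7.


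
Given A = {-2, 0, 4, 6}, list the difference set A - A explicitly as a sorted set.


A - A = {a - a' : a, a' ∈ A}.
Compute a - a' for each ordered pair (a, a'):
a = -2: -2--2=0, -2-0=-2, -2-4=-6, -2-6=-8
a = 0: 0--2=2, 0-0=0, 0-4=-4, 0-6=-6
a = 4: 4--2=6, 4-0=4, 4-4=0, 4-6=-2
a = 6: 6--2=8, 6-0=6, 6-4=2, 6-6=0
Collecting distinct values (and noting 0 appears from a-a):
A - A = {-8, -6, -4, -2, 0, 2, 4, 6, 8}
|A - A| = 9

A - A = {-8, -6, -4, -2, 0, 2, 4, 6, 8}


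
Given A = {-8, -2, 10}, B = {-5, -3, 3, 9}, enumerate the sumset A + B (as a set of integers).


A + B = {a + b : a ∈ A, b ∈ B}.
Enumerate all |A|·|B| = 3·4 = 12 pairs (a, b) and collect distinct sums.
a = -8: -8+-5=-13, -8+-3=-11, -8+3=-5, -8+9=1
a = -2: -2+-5=-7, -2+-3=-5, -2+3=1, -2+9=7
a = 10: 10+-5=5, 10+-3=7, 10+3=13, 10+9=19
Collecting distinct sums: A + B = {-13, -11, -7, -5, 1, 5, 7, 13, 19}
|A + B| = 9

A + B = {-13, -11, -7, -5, 1, 5, 7, 13, 19}


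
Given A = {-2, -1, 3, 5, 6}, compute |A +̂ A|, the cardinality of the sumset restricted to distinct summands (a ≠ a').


Restricted sumset: A +̂ A = {a + a' : a ∈ A, a' ∈ A, a ≠ a'}.
Equivalently, take A + A and drop any sum 2a that is achievable ONLY as a + a for a ∈ A (i.e. sums representable only with equal summands).
Enumerate pairs (a, a') with a < a' (symmetric, so each unordered pair gives one sum; this covers all a ≠ a'):
  -2 + -1 = -3
  -2 + 3 = 1
  -2 + 5 = 3
  -2 + 6 = 4
  -1 + 3 = 2
  -1 + 5 = 4
  -1 + 6 = 5
  3 + 5 = 8
  3 + 6 = 9
  5 + 6 = 11
Collected distinct sums: {-3, 1, 2, 3, 4, 5, 8, 9, 11}
|A +̂ A| = 9
(Reference bound: |A +̂ A| ≥ 2|A| - 3 for |A| ≥ 2, with |A| = 5 giving ≥ 7.)

|A +̂ A| = 9


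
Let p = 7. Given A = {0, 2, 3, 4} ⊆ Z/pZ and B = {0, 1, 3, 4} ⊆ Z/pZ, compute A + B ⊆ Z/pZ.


Work in Z/7Z: reduce every sum a + b modulo 7.
Enumerate all 16 pairs:
a = 0: 0+0=0, 0+1=1, 0+3=3, 0+4=4
a = 2: 2+0=2, 2+1=3, 2+3=5, 2+4=6
a = 3: 3+0=3, 3+1=4, 3+3=6, 3+4=0
a = 4: 4+0=4, 4+1=5, 4+3=0, 4+4=1
Distinct residues collected: {0, 1, 2, 3, 4, 5, 6}
|A + B| = 7 (out of 7 total residues).

A + B = {0, 1, 2, 3, 4, 5, 6}


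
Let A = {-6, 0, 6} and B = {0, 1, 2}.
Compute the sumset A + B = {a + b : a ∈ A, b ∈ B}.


A + B = {a + b : a ∈ A, b ∈ B}.
Enumerate all |A|·|B| = 3·3 = 9 pairs (a, b) and collect distinct sums.
a = -6: -6+0=-6, -6+1=-5, -6+2=-4
a = 0: 0+0=0, 0+1=1, 0+2=2
a = 6: 6+0=6, 6+1=7, 6+2=8
Collecting distinct sums: A + B = {-6, -5, -4, 0, 1, 2, 6, 7, 8}
|A + B| = 9

A + B = {-6, -5, -4, 0, 1, 2, 6, 7, 8}


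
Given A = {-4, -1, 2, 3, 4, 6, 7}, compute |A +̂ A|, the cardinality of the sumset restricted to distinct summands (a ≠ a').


Restricted sumset: A +̂ A = {a + a' : a ∈ A, a' ∈ A, a ≠ a'}.
Equivalently, take A + A and drop any sum 2a that is achievable ONLY as a + a for a ∈ A (i.e. sums representable only with equal summands).
Enumerate pairs (a, a') with a < a' (symmetric, so each unordered pair gives one sum; this covers all a ≠ a'):
  -4 + -1 = -5
  -4 + 2 = -2
  -4 + 3 = -1
  -4 + 4 = 0
  -4 + 6 = 2
  -4 + 7 = 3
  -1 + 2 = 1
  -1 + 3 = 2
  -1 + 4 = 3
  -1 + 6 = 5
  -1 + 7 = 6
  2 + 3 = 5
  2 + 4 = 6
  2 + 6 = 8
  2 + 7 = 9
  3 + 4 = 7
  3 + 6 = 9
  3 + 7 = 10
  4 + 6 = 10
  4 + 7 = 11
  6 + 7 = 13
Collected distinct sums: {-5, -2, -1, 0, 1, 2, 3, 5, 6, 7, 8, 9, 10, 11, 13}
|A +̂ A| = 15
(Reference bound: |A +̂ A| ≥ 2|A| - 3 for |A| ≥ 2, with |A| = 7 giving ≥ 11.)

|A +̂ A| = 15


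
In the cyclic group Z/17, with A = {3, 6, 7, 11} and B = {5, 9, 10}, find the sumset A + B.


Work in Z/17Z: reduce every sum a + b modulo 17.
Enumerate all 12 pairs:
a = 3: 3+5=8, 3+9=12, 3+10=13
a = 6: 6+5=11, 6+9=15, 6+10=16
a = 7: 7+5=12, 7+9=16, 7+10=0
a = 11: 11+5=16, 11+9=3, 11+10=4
Distinct residues collected: {0, 3, 4, 8, 11, 12, 13, 15, 16}
|A + B| = 9 (out of 17 total residues).

A + B = {0, 3, 4, 8, 11, 12, 13, 15, 16}


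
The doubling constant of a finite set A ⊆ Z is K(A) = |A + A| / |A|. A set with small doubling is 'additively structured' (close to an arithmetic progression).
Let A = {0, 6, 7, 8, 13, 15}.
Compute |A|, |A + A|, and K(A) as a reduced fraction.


|A| = 6.
Compute A + A by enumerating all 36 pairs.
A + A = {0, 6, 7, 8, 12, 13, 14, 15, 16, 19, 20, 21, 22, 23, 26, 28, 30}, so |A + A| = 17.
K = |A + A| / |A| = 17/6 (already in lowest terms) ≈ 2.8333.
Reference: AP of size 6 gives K = 11/6 ≈ 1.8333; a fully generic set of size 6 gives K ≈ 3.5000.

|A| = 6, |A + A| = 17, K = 17/6.


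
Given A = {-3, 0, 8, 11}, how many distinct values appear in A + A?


A + A = {a + a' : a, a' ∈ A}; |A| = 4.
General bounds: 2|A| - 1 ≤ |A + A| ≤ |A|(|A|+1)/2, i.e. 7 ≤ |A + A| ≤ 10.
Lower bound 2|A|-1 is attained iff A is an arithmetic progression.
Enumerate sums a + a' for a ≤ a' (symmetric, so this suffices):
a = -3: -3+-3=-6, -3+0=-3, -3+8=5, -3+11=8
a = 0: 0+0=0, 0+8=8, 0+11=11
a = 8: 8+8=16, 8+11=19
a = 11: 11+11=22
Distinct sums: {-6, -3, 0, 5, 8, 11, 16, 19, 22}
|A + A| = 9

|A + A| = 9


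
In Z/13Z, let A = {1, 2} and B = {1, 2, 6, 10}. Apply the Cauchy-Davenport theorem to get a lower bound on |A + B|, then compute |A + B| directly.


Cauchy-Davenport: |A + B| ≥ min(p, |A| + |B| - 1) for A, B nonempty in Z/pZ.
|A| = 2, |B| = 4, p = 13.
CD lower bound = min(13, 2 + 4 - 1) = min(13, 5) = 5.
Compute A + B mod 13 directly:
a = 1: 1+1=2, 1+2=3, 1+6=7, 1+10=11
a = 2: 2+1=3, 2+2=4, 2+6=8, 2+10=12
A + B = {2, 3, 4, 7, 8, 11, 12}, so |A + B| = 7.
Verify: 7 ≥ 5? Yes ✓.

CD lower bound = 5, actual |A + B| = 7.


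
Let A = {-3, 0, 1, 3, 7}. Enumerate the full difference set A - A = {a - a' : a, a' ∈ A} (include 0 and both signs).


A - A = {a - a' : a, a' ∈ A}.
Compute a - a' for each ordered pair (a, a'):
a = -3: -3--3=0, -3-0=-3, -3-1=-4, -3-3=-6, -3-7=-10
a = 0: 0--3=3, 0-0=0, 0-1=-1, 0-3=-3, 0-7=-7
a = 1: 1--3=4, 1-0=1, 1-1=0, 1-3=-2, 1-7=-6
a = 3: 3--3=6, 3-0=3, 3-1=2, 3-3=0, 3-7=-4
a = 7: 7--3=10, 7-0=7, 7-1=6, 7-3=4, 7-7=0
Collecting distinct values (and noting 0 appears from a-a):
A - A = {-10, -7, -6, -4, -3, -2, -1, 0, 1, 2, 3, 4, 6, 7, 10}
|A - A| = 15

A - A = {-10, -7, -6, -4, -3, -2, -1, 0, 1, 2, 3, 4, 6, 7, 10}


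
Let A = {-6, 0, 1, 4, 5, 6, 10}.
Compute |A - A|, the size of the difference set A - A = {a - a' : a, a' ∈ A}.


A - A = {a - a' : a, a' ∈ A}; |A| = 7.
Bounds: 2|A|-1 ≤ |A - A| ≤ |A|² - |A| + 1, i.e. 13 ≤ |A - A| ≤ 43.
Note: 0 ∈ A - A always (from a - a). The set is symmetric: if d ∈ A - A then -d ∈ A - A.
Enumerate nonzero differences d = a - a' with a > a' (then include -d):
Positive differences: {1, 2, 3, 4, 5, 6, 7, 9, 10, 11, 12, 16}
Full difference set: {0} ∪ (positive diffs) ∪ (negative diffs).
|A - A| = 1 + 2·12 = 25 (matches direct enumeration: 25).

|A - A| = 25


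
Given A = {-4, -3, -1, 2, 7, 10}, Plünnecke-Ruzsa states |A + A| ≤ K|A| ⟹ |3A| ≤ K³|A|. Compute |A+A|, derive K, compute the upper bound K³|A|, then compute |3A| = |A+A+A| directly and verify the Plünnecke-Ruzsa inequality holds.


|A| = 6.
Step 1: Compute A + A by enumerating all 36 pairs.
A + A = {-8, -7, -6, -5, -4, -2, -1, 1, 3, 4, 6, 7, 9, 12, 14, 17, 20}, so |A + A| = 17.
Step 2: Doubling constant K = |A + A|/|A| = 17/6 = 17/6 ≈ 2.8333.
Step 3: Plünnecke-Ruzsa gives |3A| ≤ K³·|A| = (2.8333)³ · 6 ≈ 136.4722.
Step 4: Compute 3A = A + A + A directly by enumerating all triples (a,b,c) ∈ A³; |3A| = 33.
Step 5: Check 33 ≤ 136.4722? Yes ✓.

K = 17/6, Plünnecke-Ruzsa bound K³|A| ≈ 136.4722, |3A| = 33, inequality holds.


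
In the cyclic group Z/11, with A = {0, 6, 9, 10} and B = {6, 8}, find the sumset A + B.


Work in Z/11Z: reduce every sum a + b modulo 11.
Enumerate all 8 pairs:
a = 0: 0+6=6, 0+8=8
a = 6: 6+6=1, 6+8=3
a = 9: 9+6=4, 9+8=6
a = 10: 10+6=5, 10+8=7
Distinct residues collected: {1, 3, 4, 5, 6, 7, 8}
|A + B| = 7 (out of 11 total residues).

A + B = {1, 3, 4, 5, 6, 7, 8}


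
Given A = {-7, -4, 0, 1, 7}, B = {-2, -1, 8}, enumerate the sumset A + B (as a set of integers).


A + B = {a + b : a ∈ A, b ∈ B}.
Enumerate all |A|·|B| = 5·3 = 15 pairs (a, b) and collect distinct sums.
a = -7: -7+-2=-9, -7+-1=-8, -7+8=1
a = -4: -4+-2=-6, -4+-1=-5, -4+8=4
a = 0: 0+-2=-2, 0+-1=-1, 0+8=8
a = 1: 1+-2=-1, 1+-1=0, 1+8=9
a = 7: 7+-2=5, 7+-1=6, 7+8=15
Collecting distinct sums: A + B = {-9, -8, -6, -5, -2, -1, 0, 1, 4, 5, 6, 8, 9, 15}
|A + B| = 14

A + B = {-9, -8, -6, -5, -2, -1, 0, 1, 4, 5, 6, 8, 9, 15}


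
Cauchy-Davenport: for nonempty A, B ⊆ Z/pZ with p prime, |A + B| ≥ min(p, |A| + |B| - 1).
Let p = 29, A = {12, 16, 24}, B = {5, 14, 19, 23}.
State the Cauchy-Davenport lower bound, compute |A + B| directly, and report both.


Cauchy-Davenport: |A + B| ≥ min(p, |A| + |B| - 1) for A, B nonempty in Z/pZ.
|A| = 3, |B| = 4, p = 29.
CD lower bound = min(29, 3 + 4 - 1) = min(29, 6) = 6.
Compute A + B mod 29 directly:
a = 12: 12+5=17, 12+14=26, 12+19=2, 12+23=6
a = 16: 16+5=21, 16+14=1, 16+19=6, 16+23=10
a = 24: 24+5=0, 24+14=9, 24+19=14, 24+23=18
A + B = {0, 1, 2, 6, 9, 10, 14, 17, 18, 21, 26}, so |A + B| = 11.
Verify: 11 ≥ 6? Yes ✓.

CD lower bound = 6, actual |A + B| = 11.
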